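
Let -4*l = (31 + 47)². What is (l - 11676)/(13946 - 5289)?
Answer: -13197/8657 ≈ -1.5244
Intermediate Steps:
l = -1521 (l = -(31 + 47)²/4 = -¼*78² = -¼*6084 = -1521)
(l - 11676)/(13946 - 5289) = (-1521 - 11676)/(13946 - 5289) = -13197/8657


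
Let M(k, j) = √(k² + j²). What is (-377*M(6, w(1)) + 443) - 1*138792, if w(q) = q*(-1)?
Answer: -138349 - 377*√37 ≈ -1.4064e+5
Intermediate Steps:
w(q) = -q
M(k, j) = √(j² + k²)
(-377*M(6, w(1)) + 443) - 1*138792 = (-377*√((-1*1)² + 6²) + 443) - 1*138792 = (-377*√((-1)² + 36) + 443) - 138792 = (-377*√(1 + 36) + 443) - 138792 = (-377*√37 + 443) - 138792 = (443 - 377*√37) - 138792 = -138349 - 377*√37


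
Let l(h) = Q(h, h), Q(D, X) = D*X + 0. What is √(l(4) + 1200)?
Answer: 8*√19 ≈ 34.871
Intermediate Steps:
Q(D, X) = D*X
l(h) = h² (l(h) = h*h = h²)
√(l(4) + 1200) = √(4² + 1200) = √(16 + 1200) = √1216 = 8*√19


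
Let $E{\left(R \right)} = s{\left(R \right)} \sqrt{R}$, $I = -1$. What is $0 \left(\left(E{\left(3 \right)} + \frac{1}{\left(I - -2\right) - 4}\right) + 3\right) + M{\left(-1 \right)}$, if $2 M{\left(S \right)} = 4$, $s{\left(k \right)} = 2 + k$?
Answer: $2$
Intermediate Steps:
$E{\left(R \right)} = \sqrt{R} \left(2 + R\right)$ ($E{\left(R \right)} = \left(2 + R\right) \sqrt{R} = \sqrt{R} \left(2 + R\right)$)
$M{\left(S \right)} = 2$ ($M{\left(S \right)} = \frac{1}{2} \cdot 4 = 2$)
$0 \left(\left(E{\left(3 \right)} + \frac{1}{\left(I - -2\right) - 4}\right) + 3\right) + M{\left(-1 \right)} = 0 \left(\left(\sqrt{3} \left(2 + 3\right) + \frac{1}{\left(-1 - -2\right) - 4}\right) + 3\right) + 2 = 0 \left(\left(\sqrt{3} \cdot 5 + \frac{1}{\left(-1 + 2\right) - 4}\right) + 3\right) + 2 = 0 \left(\left(5 \sqrt{3} + \frac{1}{1 - 4}\right) + 3\right) + 2 = 0 \left(\left(5 \sqrt{3} + \frac{1}{-3}\right) + 3\right) + 2 = 0 \left(\left(5 \sqrt{3} - \frac{1}{3}\right) + 3\right) + 2 = 0 \left(\left(- \frac{1}{3} + 5 \sqrt{3}\right) + 3\right) + 2 = 0 \left(\frac{8}{3} + 5 \sqrt{3}\right) + 2 = 0 + 2 = 2$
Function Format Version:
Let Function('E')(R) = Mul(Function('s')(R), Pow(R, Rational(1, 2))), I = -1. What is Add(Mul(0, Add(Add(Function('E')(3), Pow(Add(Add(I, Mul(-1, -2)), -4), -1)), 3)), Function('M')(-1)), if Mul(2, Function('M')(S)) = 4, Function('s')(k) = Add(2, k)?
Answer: 2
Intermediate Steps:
Function('E')(R) = Mul(Pow(R, Rational(1, 2)), Add(2, R)) (Function('E')(R) = Mul(Add(2, R), Pow(R, Rational(1, 2))) = Mul(Pow(R, Rational(1, 2)), Add(2, R)))
Function('M')(S) = 2 (Function('M')(S) = Mul(Rational(1, 2), 4) = 2)
Add(Mul(0, Add(Add(Function('E')(3), Pow(Add(Add(I, Mul(-1, -2)), -4), -1)), 3)), Function('M')(-1)) = Add(Mul(0, Add(Add(Mul(Pow(3, Rational(1, 2)), Add(2, 3)), Pow(Add(Add(-1, Mul(-1, -2)), -4), -1)), 3)), 2) = Add(Mul(0, Add(Add(Mul(Pow(3, Rational(1, 2)), 5), Pow(Add(Add(-1, 2), -4), -1)), 3)), 2) = Add(Mul(0, Add(Add(Mul(5, Pow(3, Rational(1, 2))), Pow(Add(1, -4), -1)), 3)), 2) = Add(Mul(0, Add(Add(Mul(5, Pow(3, Rational(1, 2))), Pow(-3, -1)), 3)), 2) = Add(Mul(0, Add(Add(Mul(5, Pow(3, Rational(1, 2))), Rational(-1, 3)), 3)), 2) = Add(Mul(0, Add(Add(Rational(-1, 3), Mul(5, Pow(3, Rational(1, 2)))), 3)), 2) = Add(Mul(0, Add(Rational(8, 3), Mul(5, Pow(3, Rational(1, 2))))), 2) = Add(0, 2) = 2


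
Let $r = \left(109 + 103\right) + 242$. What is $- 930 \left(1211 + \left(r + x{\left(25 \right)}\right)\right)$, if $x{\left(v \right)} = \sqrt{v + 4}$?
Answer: $-1548450 - 930 \sqrt{29} \approx -1.5535 \cdot 10^{6}$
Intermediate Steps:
$r = 454$ ($r = 212 + 242 = 454$)
$x{\left(v \right)} = \sqrt{4 + v}$
$- 930 \left(1211 + \left(r + x{\left(25 \right)}\right)\right) = - 930 \left(1211 + \left(454 + \sqrt{4 + 25}\right)\right) = - 930 \left(1211 + \left(454 + \sqrt{29}\right)\right) = - 930 \left(1665 + \sqrt{29}\right) = -1548450 - 930 \sqrt{29}$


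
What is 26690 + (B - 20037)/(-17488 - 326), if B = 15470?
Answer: 475460227/17814 ≈ 26690.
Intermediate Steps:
26690 + (B - 20037)/(-17488 - 326) = 26690 + (15470 - 20037)/(-17488 - 326) = 26690 - 4567/(-17814) = 26690 - 4567*(-1/17814) = 26690 + 4567/17814 = 475460227/17814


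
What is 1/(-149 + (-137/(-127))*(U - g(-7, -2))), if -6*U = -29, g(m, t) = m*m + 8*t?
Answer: -762/136691 ≈ -0.0055746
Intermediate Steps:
g(m, t) = m² + 8*t
U = 29/6 (U = -⅙*(-29) = 29/6 ≈ 4.8333)
1/(-149 + (-137/(-127))*(U - g(-7, -2))) = 1/(-149 + (-137/(-127))*(29/6 - ((-7)² + 8*(-2)))) = 1/(-149 + (-137*(-1/127))*(29/6 - (49 - 16))) = 1/(-149 + 137*(29/6 - 1*33)/127) = 1/(-149 + 137*(29/6 - 33)/127) = 1/(-149 + (137/127)*(-169/6)) = 1/(-149 - 23153/762) = 1/(-136691/762) = -762/136691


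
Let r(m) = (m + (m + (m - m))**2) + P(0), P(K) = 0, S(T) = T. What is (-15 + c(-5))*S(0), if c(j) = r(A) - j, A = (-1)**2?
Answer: 0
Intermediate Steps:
A = 1
r(m) = m + m**2 (r(m) = (m + (m + (m - m))**2) + 0 = (m + (m + 0)**2) + 0 = (m + m**2) + 0 = m + m**2)
c(j) = 2 - j (c(j) = 1*(1 + 1) - j = 1*2 - j = 2 - j)
(-15 + c(-5))*S(0) = (-15 + (2 - 1*(-5)))*0 = (-15 + (2 + 5))*0 = (-15 + 7)*0 = -8*0 = 0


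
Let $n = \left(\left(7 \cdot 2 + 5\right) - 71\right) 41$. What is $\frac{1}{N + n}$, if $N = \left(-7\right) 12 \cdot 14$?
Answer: $- \frac{1}{3308} \approx -0.0003023$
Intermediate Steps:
$N = -1176$ ($N = \left(-84\right) 14 = -1176$)
$n = -2132$ ($n = \left(\left(14 + 5\right) - 71\right) 41 = \left(19 - 71\right) 41 = \left(-52\right) 41 = -2132$)
$\frac{1}{N + n} = \frac{1}{-1176 - 2132} = \frac{1}{-3308} = - \frac{1}{3308}$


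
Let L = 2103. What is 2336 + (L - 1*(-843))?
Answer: 5282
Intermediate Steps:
2336 + (L - 1*(-843)) = 2336 + (2103 - 1*(-843)) = 2336 + (2103 + 843) = 2336 + 2946 = 5282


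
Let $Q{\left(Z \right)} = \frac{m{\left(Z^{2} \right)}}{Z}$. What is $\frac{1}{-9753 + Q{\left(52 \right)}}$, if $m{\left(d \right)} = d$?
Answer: $- \frac{1}{9701} \approx -0.00010308$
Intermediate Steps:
$Q{\left(Z \right)} = Z$ ($Q{\left(Z \right)} = \frac{Z^{2}}{Z} = Z$)
$\frac{1}{-9753 + Q{\left(52 \right)}} = \frac{1}{-9753 + 52} = \frac{1}{-9701} = - \frac{1}{9701}$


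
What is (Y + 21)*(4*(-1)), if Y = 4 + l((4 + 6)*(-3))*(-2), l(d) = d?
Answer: -340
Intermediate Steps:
Y = 64 (Y = 4 + ((4 + 6)*(-3))*(-2) = 4 + (10*(-3))*(-2) = 4 - 30*(-2) = 4 + 60 = 64)
(Y + 21)*(4*(-1)) = (64 + 21)*(4*(-1)) = 85*(-4) = -340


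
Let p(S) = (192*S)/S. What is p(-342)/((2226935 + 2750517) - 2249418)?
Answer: 96/1364017 ≈ 7.0380e-5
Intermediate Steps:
p(S) = 192
p(-342)/((2226935 + 2750517) - 2249418) = 192/((2226935 + 2750517) - 2249418) = 192/(4977452 - 2249418) = 192/2728034 = 192*(1/2728034) = 96/1364017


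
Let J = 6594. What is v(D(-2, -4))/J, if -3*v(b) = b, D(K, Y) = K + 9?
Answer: -1/2826 ≈ -0.00035386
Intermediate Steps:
D(K, Y) = 9 + K
v(b) = -b/3
v(D(-2, -4))/J = -(9 - 2)/3/6594 = -⅓*7*(1/6594) = -7/3*1/6594 = -1/2826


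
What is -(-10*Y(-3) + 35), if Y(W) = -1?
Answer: -45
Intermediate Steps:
-(-10*Y(-3) + 35) = -(-10*(-1) + 35) = -(10 + 35) = -1*45 = -45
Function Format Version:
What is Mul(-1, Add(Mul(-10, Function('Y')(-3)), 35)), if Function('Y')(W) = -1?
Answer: -45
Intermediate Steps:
Mul(-1, Add(Mul(-10, Function('Y')(-3)), 35)) = Mul(-1, Add(Mul(-10, -1), 35)) = Mul(-1, Add(10, 35)) = Mul(-1, 45) = -45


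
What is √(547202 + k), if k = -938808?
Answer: I*√391606 ≈ 625.78*I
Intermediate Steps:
√(547202 + k) = √(547202 - 938808) = √(-391606) = I*√391606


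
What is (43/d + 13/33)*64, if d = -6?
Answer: -4768/11 ≈ -433.45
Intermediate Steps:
(43/d + 13/33)*64 = (43/(-6) + 13/33)*64 = (43*(-⅙) + 13*(1/33))*64 = (-43/6 + 13/33)*64 = -149/22*64 = -4768/11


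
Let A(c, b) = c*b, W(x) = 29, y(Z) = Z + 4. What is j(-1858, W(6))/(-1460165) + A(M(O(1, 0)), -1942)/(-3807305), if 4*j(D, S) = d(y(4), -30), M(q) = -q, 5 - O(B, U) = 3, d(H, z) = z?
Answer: -2257090429/2223717402130 ≈ -0.0010150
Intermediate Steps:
y(Z) = 4 + Z
O(B, U) = 2 (O(B, U) = 5 - 1*3 = 5 - 3 = 2)
A(c, b) = b*c
j(D, S) = -15/2 (j(D, S) = (¼)*(-30) = -15/2)
j(-1858, W(6))/(-1460165) + A(M(O(1, 0)), -1942)/(-3807305) = -15/2/(-1460165) - (-1942)*2/(-3807305) = -15/2*(-1/1460165) - 1942*(-2)*(-1/3807305) = 3/584066 + 3884*(-1/3807305) = 3/584066 - 3884/3807305 = -2257090429/2223717402130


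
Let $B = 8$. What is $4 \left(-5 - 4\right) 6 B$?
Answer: $-1728$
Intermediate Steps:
$4 \left(-5 - 4\right) 6 B = 4 \left(-5 - 4\right) 6 \cdot 8 = 4 \left(\left(-9\right) 6\right) 8 = 4 \left(-54\right) 8 = \left(-216\right) 8 = -1728$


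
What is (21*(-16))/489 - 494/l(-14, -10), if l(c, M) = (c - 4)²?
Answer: -58405/26406 ≈ -2.2118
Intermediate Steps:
l(c, M) = (-4 + c)²
(21*(-16))/489 - 494/l(-14, -10) = (21*(-16))/489 - 494/(-4 - 14)² = -336*1/489 - 494/((-18)²) = -112/163 - 494/324 = -112/163 - 494*1/324 = -112/163 - 247/162 = -58405/26406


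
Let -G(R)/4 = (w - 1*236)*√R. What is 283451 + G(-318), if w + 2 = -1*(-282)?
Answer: 283451 - 176*I*√318 ≈ 2.8345e+5 - 3138.5*I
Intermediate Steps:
w = 280 (w = -2 - 1*(-282) = -2 + 282 = 280)
G(R) = -176*√R (G(R) = -4*(280 - 1*236)*√R = -4*(280 - 236)*√R = -176*√R)
283451 + G(-318) = 283451 - 176*I*√318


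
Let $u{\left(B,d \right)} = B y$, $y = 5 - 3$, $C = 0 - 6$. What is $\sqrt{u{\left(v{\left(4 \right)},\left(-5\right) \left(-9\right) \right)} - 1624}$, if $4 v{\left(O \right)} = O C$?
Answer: $2 i \sqrt{409} \approx 40.448 i$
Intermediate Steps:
$C = -6$ ($C = 0 - 6 = -6$)
$y = 2$ ($y = 5 - 3 = 2$)
$v{\left(O \right)} = - \frac{3 O}{2}$ ($v{\left(O \right)} = \frac{O \left(-6\right)}{4} = \frac{\left(-6\right) O}{4} = - \frac{3 O}{2}$)
$u{\left(B,d \right)} = 2 B$ ($u{\left(B,d \right)} = B 2 = 2 B$)
$\sqrt{u{\left(v{\left(4 \right)},\left(-5\right) \left(-9\right) \right)} - 1624} = \sqrt{2 \left(\left(- \frac{3}{2}\right) 4\right) - 1624} = \sqrt{2 \left(-6\right) - 1624} = \sqrt{-12 - 1624} = \sqrt{-1636} = 2 i \sqrt{409}$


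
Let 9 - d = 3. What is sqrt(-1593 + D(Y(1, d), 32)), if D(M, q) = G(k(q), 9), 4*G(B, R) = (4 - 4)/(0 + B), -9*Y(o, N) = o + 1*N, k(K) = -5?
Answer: 3*I*sqrt(177) ≈ 39.912*I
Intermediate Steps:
d = 6 (d = 9 - 1*3 = 9 - 3 = 6)
Y(o, N) = -N/9 - o/9 (Y(o, N) = -(o + 1*N)/9 = -(o + N)/9 = -(N + o)/9 = -N/9 - o/9)
G(B, R) = 0 (G(B, R) = ((4 - 4)/(0 + B))/4 = (0/B)/4 = (1/4)*0 = 0)
D(M, q) = 0
sqrt(-1593 + D(Y(1, d), 32)) = sqrt(-1593 + 0) = sqrt(-1593) = 3*I*sqrt(177)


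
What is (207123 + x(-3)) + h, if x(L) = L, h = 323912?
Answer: 531032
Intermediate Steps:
(207123 + x(-3)) + h = (207123 - 3) + 323912 = 207120 + 323912 = 531032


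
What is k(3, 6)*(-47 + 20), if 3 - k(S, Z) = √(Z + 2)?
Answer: -81 + 54*√2 ≈ -4.6325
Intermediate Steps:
k(S, Z) = 3 - √(2 + Z) (k(S, Z) = 3 - √(Z + 2) = 3 - √(2 + Z))
k(3, 6)*(-47 + 20) = (3 - √(2 + 6))*(-47 + 20) = (3 - √8)*(-27) = (3 - 2*√2)*(-27) = -81 + 54*√2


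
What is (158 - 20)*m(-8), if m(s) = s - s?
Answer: 0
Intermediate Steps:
m(s) = 0
(158 - 20)*m(-8) = (158 - 20)*0 = 138*0 = 0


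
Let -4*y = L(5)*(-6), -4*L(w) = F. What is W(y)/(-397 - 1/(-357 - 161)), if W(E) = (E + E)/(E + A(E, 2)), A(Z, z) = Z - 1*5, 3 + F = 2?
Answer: 1554/3495965 ≈ 0.00044451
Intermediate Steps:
F = -1 (F = -3 + 2 = -1)
A(Z, z) = -5 + Z (A(Z, z) = Z - 5 = -5 + Z)
L(w) = ¼ (L(w) = -¼*(-1) = ¼)
y = 3/8 (y = -(-6)/16 = -¼*(-3/2) = 3/8 ≈ 0.37500)
W(E) = 2*E/(-5 + 2*E) (W(E) = (E + E)/(E + (-5 + E)) = (2*E)/(-5 + 2*E) = 2*E/(-5 + 2*E))
W(y)/(-397 - 1/(-357 - 161)) = (2*(3/8)/(-5 + 2*(3/8)))/(-397 - 1/(-357 - 161)) = (2*(3/8)/(-5 + ¾))/(-397 - 1/(-518)) = (2*(3/8)/(-17/4))/(-397 - 1*(-1/518)) = (2*(3/8)*(-4/17))/(-397 + 1/518) = -3/(17*(-205645/518)) = -3/17*(-518/205645) = 1554/3495965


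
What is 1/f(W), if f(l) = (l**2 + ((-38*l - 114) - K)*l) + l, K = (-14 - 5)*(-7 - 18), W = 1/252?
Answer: -63504/148213 ≈ -0.42846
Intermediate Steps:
W = 1/252 ≈ 0.0039683
K = 475 (K = -19*(-25) = 475)
f(l) = l + l**2 + l*(-589 - 38*l) (f(l) = (l**2 + ((-38*l - 114) - 1*475)*l) + l = (l**2 + ((-114 - 38*l) - 475)*l) + l = (l**2 + (-589 - 38*l)*l) + l = (l**2 + l*(-589 - 38*l)) + l = l + l**2 + l*(-589 - 38*l))
1/f(W) = 1/(-1*1/252*(588 + 37*(1/252))) = 1/(-1*1/252*(588 + 37/252)) = 1/(-1*1/252*148213/252) = 1/(-148213/63504) = -63504/148213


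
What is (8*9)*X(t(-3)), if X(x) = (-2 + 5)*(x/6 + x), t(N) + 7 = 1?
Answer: -1512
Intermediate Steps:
t(N) = -6 (t(N) = -7 + 1 = -6)
X(x) = 7*x/2 (X(x) = 3*(x/6 + x) = 3*(7*x/6) = 7*x/2)
(8*9)*X(t(-3)) = (8*9)*((7/2)*(-6)) = 72*(-21) = -1512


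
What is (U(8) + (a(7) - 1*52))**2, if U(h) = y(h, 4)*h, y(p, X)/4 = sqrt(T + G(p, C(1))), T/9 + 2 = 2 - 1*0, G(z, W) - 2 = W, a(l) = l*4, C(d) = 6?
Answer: 8768 - 3072*sqrt(2) ≈ 4423.5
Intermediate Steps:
a(l) = 4*l
G(z, W) = 2 + W
T = 0 (T = -18 + 9*(2 - 1*0) = -18 + 9*(2 + 0) = -18 + 9*2 = -18 + 18 = 0)
y(p, X) = 8*sqrt(2) (y(p, X) = 4*sqrt(0 + (2 + 6)) = 4*sqrt(0 + 8) = 4*sqrt(8) = 4*(2*sqrt(2)) = 8*sqrt(2))
U(h) = 8*h*sqrt(2) (U(h) = (8*sqrt(2))*h = 8*h*sqrt(2))
(U(8) + (a(7) - 1*52))**2 = (8*8*sqrt(2) + (4*7 - 1*52))**2 = (64*sqrt(2) + (28 - 52))**2 = (64*sqrt(2) - 24)**2 = (-24 + 64*sqrt(2))**2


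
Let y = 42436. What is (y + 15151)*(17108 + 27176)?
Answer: 2550182708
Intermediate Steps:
(y + 15151)*(17108 + 27176) = (42436 + 15151)*(17108 + 27176) = 57587*44284 = 2550182708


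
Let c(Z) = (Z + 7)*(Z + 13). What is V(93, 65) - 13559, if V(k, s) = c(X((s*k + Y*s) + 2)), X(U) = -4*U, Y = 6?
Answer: 662431076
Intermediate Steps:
c(Z) = (7 + Z)*(13 + Z)
V(k, s) = -69 + (-8 - 24*s - 4*k*s)**2 - 480*s - 80*k*s (V(k, s) = 91 + (-4*((s*k + 6*s) + 2))**2 + 20*(-4*((s*k + 6*s) + 2)) = 91 + (-4*((k*s + 6*s) + 2))**2 + 20*(-4*((k*s + 6*s) + 2)) = 91 + (-4*((6*s + k*s) + 2))**2 + 20*(-4*((6*s + k*s) + 2)) = 91 + (-4*(2 + 6*s + k*s))**2 + 20*(-4*(2 + 6*s + k*s)) = 91 + (-8 - 24*s - 4*k*s)**2 + 20*(-8 - 24*s - 4*k*s) = 91 + (-8 - 24*s - 4*k*s)**2 + (-160 - 480*s - 80*k*s) = -69 + (-8 - 24*s - 4*k*s)**2 - 480*s - 80*k*s)
V(93, 65) - 13559 = (-69 - 480*65 + 16*(2 + 6*65 + 93*65)**2 - 80*93*65) - 13559 = (-69 - 31200 + 16*(2 + 390 + 6045)**2 - 483600) - 13559 = (-69 - 31200 + 16*6437**2 - 483600) - 13559 = (-69 - 31200 + 16*41434969 - 483600) - 13559 = (-69 - 31200 + 662959504 - 483600) - 13559 = 662444635 - 13559 = 662431076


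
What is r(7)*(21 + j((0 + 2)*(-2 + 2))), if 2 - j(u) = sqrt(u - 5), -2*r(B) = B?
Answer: -161/2 + 7*I*sqrt(5)/2 ≈ -80.5 + 7.8262*I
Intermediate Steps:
r(B) = -B/2
j(u) = 2 - sqrt(-5 + u) (j(u) = 2 - sqrt(u - 5) = 2 - sqrt(-5 + u))
r(7)*(21 + j((0 + 2)*(-2 + 2))) = (-1/2*7)*(21 + (2 - sqrt(-5 + (0 + 2)*(-2 + 2)))) = -7*(21 + (2 - sqrt(-5 + 2*0)))/2 = -7*(21 + (2 - sqrt(-5 + 0)))/2 = -7*(21 + (2 - sqrt(-5)))/2 = -7*(21 + (2 - I*sqrt(5)))/2 = -7*(23 - I*sqrt(5))/2 = -161/2 + 7*I*sqrt(5)/2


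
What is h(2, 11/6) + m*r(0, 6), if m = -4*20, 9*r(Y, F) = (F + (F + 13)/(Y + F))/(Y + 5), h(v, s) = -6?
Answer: -602/27 ≈ -22.296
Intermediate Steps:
r(Y, F) = (F + (13 + F)/(F + Y))/(9*(5 + Y)) (r(Y, F) = ((F + (F + 13)/(Y + F))/(Y + 5))/9 = ((F + (13 + F)/(F + Y))/(5 + Y))/9 = (F + (13 + F)/(F + Y))/(9*(5 + Y)))
m = -80
h(2, 11/6) + m*r(0, 6) = -6 - 80*(13 + 6 + 6² + 6*0)/(9*(0² + 5*6 + 5*0 + 6*0)) = -6 - 80*(13 + 6 + 36 + 0)/(9*(0 + 30 + 0 + 0)) = -6 - 80*55/(9*30) = -6 - 80*11/54 = -6 - 440/27 = -602/27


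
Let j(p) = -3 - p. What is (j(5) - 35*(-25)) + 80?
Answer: 947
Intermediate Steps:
(j(5) - 35*(-25)) + 80 = ((-3 - 1*5) - 35*(-25)) + 80 = ((-3 - 5) + 875) + 80 = (-8 + 875) + 80 = 867 + 80 = 947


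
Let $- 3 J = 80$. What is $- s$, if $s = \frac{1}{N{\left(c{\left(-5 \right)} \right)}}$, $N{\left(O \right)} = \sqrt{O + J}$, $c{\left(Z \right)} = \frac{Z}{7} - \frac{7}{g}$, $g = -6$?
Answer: $\frac{i \sqrt{5138}}{367} \approx 0.19531 i$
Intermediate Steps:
$J = - \frac{80}{3}$ ($J = \left(- \frac{1}{3}\right) 80 = - \frac{80}{3} \approx -26.667$)
$c{\left(Z \right)} = \frac{7}{6} + \frac{Z}{7}$ ($c{\left(Z \right)} = \frac{Z}{7} - \frac{7}{-6} = Z \frac{1}{7} - - \frac{7}{6} = \frac{Z}{7} + \frac{7}{6} = \frac{7}{6} + \frac{Z}{7}$)
$N{\left(O \right)} = \sqrt{- \frac{80}{3} + O}$ ($N{\left(O \right)} = \sqrt{O - \frac{80}{3}} = \sqrt{- \frac{80}{3} + O}$)
$s = - \frac{i \sqrt{5138}}{367}$ ($s = \frac{1}{\frac{1}{3} \sqrt{-240 + 9 \left(\frac{7}{6} + \frac{1}{7} \left(-5\right)\right)}} = \frac{1}{\frac{1}{3} \sqrt{-240 + 9 \left(\frac{7}{6} - \frac{5}{7}\right)}} = \frac{1}{\frac{1}{3} \sqrt{-240 + 9 \cdot \frac{19}{42}}} = \frac{1}{\frac{1}{3} \sqrt{-240 + \frac{57}{14}}} = \frac{1}{\frac{1}{3} \sqrt{- \frac{3303}{14}}} = \frac{1}{\frac{1}{3} \frac{3 i \sqrt{5138}}{14}} = \frac{1}{\frac{1}{14} i \sqrt{5138}} = - \frac{i \sqrt{5138}}{367} \approx - 0.19531 i$)
$- s = - \frac{\left(-1\right) i \sqrt{5138}}{367} = \frac{i \sqrt{5138}}{367}$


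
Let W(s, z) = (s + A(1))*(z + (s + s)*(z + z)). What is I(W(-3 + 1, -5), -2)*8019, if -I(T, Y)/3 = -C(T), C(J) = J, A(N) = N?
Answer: -841995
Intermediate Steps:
W(s, z) = (1 + s)*(z + 4*s*z) (W(s, z) = (s + 1)*(z + (s + s)*(z + z)) = (1 + s)*(z + (2*s)*(2*z)) = (1 + s)*(z + 4*s*z))
I(T, Y) = 3*T (I(T, Y) = -(-3)*T = 3*T)
I(W(-3 + 1, -5), -2)*8019 = (3*(-5*(1 + 4*(-3 + 1)² + 5*(-3 + 1))))*8019 = (3*(-5*(1 + 4*(-2)² + 5*(-2))))*8019 = (3*(-5*(1 + 4*4 - 10)))*8019 = (3*(-5*(1 + 16 - 10)))*8019 = (3*(-5*7))*8019 = (3*(-35))*8019 = -105*8019 = -841995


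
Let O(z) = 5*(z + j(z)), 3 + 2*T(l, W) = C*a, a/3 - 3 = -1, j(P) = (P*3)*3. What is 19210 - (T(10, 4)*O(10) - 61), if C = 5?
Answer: 12521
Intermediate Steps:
j(P) = 9*P (j(P) = (3*P)*3 = 9*P)
a = 6 (a = 9 + 3*(-1) = 9 - 3 = 6)
T(l, W) = 27/2 (T(l, W) = -3/2 + (5*6)/2 = -3/2 + (½)*30 = -3/2 + 15 = 27/2)
O(z) = 50*z (O(z) = 5*(z + 9*z) = 5*(10*z) = 50*z)
19210 - (T(10, 4)*O(10) - 61) = 19210 - (27*(50*10)/2 - 61) = 19210 - ((27/2)*500 - 61) = 19210 - (6750 - 61) = 19210 - 1*6689 = 19210 - 6689 = 12521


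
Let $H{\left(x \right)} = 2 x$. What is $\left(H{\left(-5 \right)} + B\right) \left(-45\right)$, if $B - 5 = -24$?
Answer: $1305$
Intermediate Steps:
$B = -19$ ($B = 5 - 24 = -19$)
$\left(H{\left(-5 \right)} + B\right) \left(-45\right) = \left(2 \left(-5\right) - 19\right) \left(-45\right) = \left(-10 - 19\right) \left(-45\right) = \left(-29\right) \left(-45\right) = 1305$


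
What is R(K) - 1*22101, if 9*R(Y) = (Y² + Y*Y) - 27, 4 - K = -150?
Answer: -151504/9 ≈ -16834.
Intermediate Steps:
K = 154 (K = 4 - 1*(-150) = 4 + 150 = 154)
R(Y) = -3 + 2*Y²/9 (R(Y) = ((Y² + Y*Y) - 27)/9 = ((Y² + Y²) - 27)/9 = (2*Y² - 27)/9 = (-27 + 2*Y²)/9 = -3 + 2*Y²/9)
R(K) - 1*22101 = (-3 + (2/9)*154²) - 1*22101 = (-3 + (2/9)*23716) - 22101 = (-3 + 47432/9) - 22101 = 47405/9 - 22101 = -151504/9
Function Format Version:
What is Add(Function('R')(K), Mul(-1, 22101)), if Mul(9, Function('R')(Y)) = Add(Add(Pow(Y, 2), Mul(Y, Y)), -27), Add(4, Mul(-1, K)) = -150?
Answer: Rational(-151504, 9) ≈ -16834.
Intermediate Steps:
K = 154 (K = Add(4, Mul(-1, -150)) = Add(4, 150) = 154)
Function('R')(Y) = Add(-3, Mul(Rational(2, 9), Pow(Y, 2))) (Function('R')(Y) = Mul(Rational(1, 9), Add(Add(Pow(Y, 2), Mul(Y, Y)), -27)) = Mul(Rational(1, 9), Add(Add(Pow(Y, 2), Pow(Y, 2)), -27)) = Mul(Rational(1, 9), Add(Mul(2, Pow(Y, 2)), -27)) = Mul(Rational(1, 9), Add(-27, Mul(2, Pow(Y, 2)))) = Add(-3, Mul(Rational(2, 9), Pow(Y, 2))))
Add(Function('R')(K), Mul(-1, 22101)) = Add(Add(-3, Mul(Rational(2, 9), Pow(154, 2))), Mul(-1, 22101)) = Add(Add(-3, Mul(Rational(2, 9), 23716)), -22101) = Add(Add(-3, Rational(47432, 9)), -22101) = Add(Rational(47405, 9), -22101) = Rational(-151504, 9)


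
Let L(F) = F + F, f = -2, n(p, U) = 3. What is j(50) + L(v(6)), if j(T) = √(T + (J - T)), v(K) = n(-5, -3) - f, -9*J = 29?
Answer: 10 + I*√29/3 ≈ 10.0 + 1.7951*I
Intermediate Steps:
J = -29/9 (J = -⅑*29 = -29/9 ≈ -3.2222)
v(K) = 5 (v(K) = 3 - 1*(-2) = 3 + 2 = 5)
L(F) = 2*F
j(T) = I*√29/3 (j(T) = √(T + (-29/9 - T)) = √(-29/9) = I*√29/3)
j(50) + L(v(6)) = I*√29/3 + 2*5 = I*√29/3 + 10 = 10 + I*√29/3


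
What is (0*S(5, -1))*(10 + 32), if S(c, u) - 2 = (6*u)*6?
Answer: 0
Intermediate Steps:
S(c, u) = 2 + 36*u (S(c, u) = 2 + (6*u)*6 = 2 + 36*u)
(0*S(5, -1))*(10 + 32) = (0*(2 + 36*(-1)))*(10 + 32) = (0*(2 - 36))*42 = (0*(-34))*42 = 0*42 = 0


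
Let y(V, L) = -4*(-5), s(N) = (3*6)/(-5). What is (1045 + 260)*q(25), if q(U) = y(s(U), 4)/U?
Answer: 1044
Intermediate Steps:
s(N) = -18/5 (s(N) = 18*(-⅕) = -18/5)
y(V, L) = 20
q(U) = 20/U
(1045 + 260)*q(25) = (1045 + 260)*(20/25) = 1305*(20*(1/25)) = 1305*(⅘) = 1044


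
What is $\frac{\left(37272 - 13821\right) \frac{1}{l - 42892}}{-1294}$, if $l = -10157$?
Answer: $\frac{7817}{22881802} \approx 0.00034162$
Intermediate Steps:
$\frac{\left(37272 - 13821\right) \frac{1}{l - 42892}}{-1294} = \frac{\left(37272 - 13821\right) \frac{1}{-10157 - 42892}}{-1294} = \frac{23451}{-53049} \left(- \frac{1}{1294}\right) = 23451 \left(- \frac{1}{53049}\right) \left(- \frac{1}{1294}\right) = \left(- \frac{7817}{17683}\right) \left(- \frac{1}{1294}\right) = \frac{7817}{22881802}$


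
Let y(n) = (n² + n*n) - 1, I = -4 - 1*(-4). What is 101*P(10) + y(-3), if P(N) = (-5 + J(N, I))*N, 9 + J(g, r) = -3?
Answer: -17153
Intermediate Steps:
I = 0 (I = -4 + 4 = 0)
J(g, r) = -12 (J(g, r) = -9 - 3 = -12)
y(n) = -1 + 2*n² (y(n) = (n² + n²) - 1 = 2*n² - 1 = -1 + 2*n²)
P(N) = -17*N (P(N) = (-5 - 12)*N = -17*N)
101*P(10) + y(-3) = 101*(-17*10) + (-1 + 2*(-3)²) = 101*(-170) + (-1 + 2*9) = -17170 + (-1 + 18) = -17170 + 17 = -17153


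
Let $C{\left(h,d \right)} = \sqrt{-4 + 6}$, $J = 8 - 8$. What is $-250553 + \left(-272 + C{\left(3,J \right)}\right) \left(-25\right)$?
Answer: $-243753 - 25 \sqrt{2} \approx -2.4379 \cdot 10^{5}$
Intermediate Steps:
$J = 0$ ($J = 8 - 8 = 0$)
$C{\left(h,d \right)} = \sqrt{2}$
$-250553 + \left(-272 + C{\left(3,J \right)}\right) \left(-25\right) = -250553 + \left(-272 + \sqrt{2}\right) \left(-25\right) = -250553 + \left(6800 - 25 \sqrt{2}\right) = -243753 - 25 \sqrt{2}$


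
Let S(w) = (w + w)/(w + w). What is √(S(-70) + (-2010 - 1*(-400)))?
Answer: I*√1609 ≈ 40.112*I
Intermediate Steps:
S(w) = 1 (S(w) = (2*w)/((2*w)) = (2*w)*(1/(2*w)) = 1)
√(S(-70) + (-2010 - 1*(-400))) = √(1 + (-2010 - 1*(-400))) = √(1 + (-2010 + 400)) = √(1 - 1610) = √(-1609) = I*√1609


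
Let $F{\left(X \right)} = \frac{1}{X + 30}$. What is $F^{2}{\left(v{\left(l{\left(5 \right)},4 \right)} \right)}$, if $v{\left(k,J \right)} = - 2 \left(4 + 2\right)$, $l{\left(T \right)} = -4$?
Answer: $\frac{1}{324} \approx 0.0030864$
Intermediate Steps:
$v{\left(k,J \right)} = -12$ ($v{\left(k,J \right)} = \left(-2\right) 6 = -12$)
$F{\left(X \right)} = \frac{1}{30 + X}$
$F^{2}{\left(v{\left(l{\left(5 \right)},4 \right)} \right)} = \left(\frac{1}{30 - 12}\right)^{2} = \left(\frac{1}{18}\right)^{2} = \frac{1}{324}$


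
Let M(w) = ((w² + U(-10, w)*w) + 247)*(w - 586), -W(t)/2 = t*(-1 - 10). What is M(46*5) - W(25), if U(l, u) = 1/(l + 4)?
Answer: -56721706/3 ≈ -1.8907e+7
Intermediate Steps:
W(t) = 22*t (W(t) = -2*t*(-1 - 10) = -2*t*(-11) = -(-22)*t = 22*t)
U(l, u) = 1/(4 + l)
M(w) = (-586 + w)*(247 + w² - w/6) (M(w) = ((w² + w/(4 - 10)) + 247)*(w - 586) = ((w² + w/(-6)) + 247)*(-586 + w) = ((w² - w/6) + 247)*(-586 + w) = (247 + w² - w/6)*(-586 + w) = (-586 + w)*(247 + w² - w/6))
M(46*5) - W(25) = (-144742 + (46*5)³ - 3517*(46*5)²/6 + 1034*(46*5)/3) - 22*25 = (-144742 + 230³ - 3517/6*230² + (1034/3)*230) - 1*550 = (-144742 + 12167000 - 3517/6*52900 + 237820/3) - 550 = (-144742 + 12167000 - 93024650/3 + 237820/3) - 550 = -56720056/3 - 550 = -56721706/3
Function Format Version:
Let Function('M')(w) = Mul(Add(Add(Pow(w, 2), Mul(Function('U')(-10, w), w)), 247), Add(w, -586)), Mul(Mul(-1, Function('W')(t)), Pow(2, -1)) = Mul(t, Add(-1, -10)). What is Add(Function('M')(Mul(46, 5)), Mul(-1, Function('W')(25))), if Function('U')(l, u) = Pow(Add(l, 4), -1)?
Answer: Rational(-56721706, 3) ≈ -1.8907e+7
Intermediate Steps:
Function('W')(t) = Mul(22, t) (Function('W')(t) = Mul(-2, Mul(t, Add(-1, -10))) = Mul(-2, Mul(t, -11)) = Mul(-2, Mul(-11, t)) = Mul(22, t))
Function('U')(l, u) = Pow(Add(4, l), -1)
Function('M')(w) = Mul(Add(-586, w), Add(247, Pow(w, 2), Mul(Rational(-1, 6), w))) (Function('M')(w) = Mul(Add(Add(Pow(w, 2), Mul(Pow(Add(4, -10), -1), w)), 247), Add(w, -586)) = Mul(Add(Add(Pow(w, 2), Mul(Pow(-6, -1), w)), 247), Add(-586, w)) = Mul(Add(Add(Pow(w, 2), Mul(Rational(-1, 6), w)), 247), Add(-586, w)) = Mul(Add(247, Pow(w, 2), Mul(Rational(-1, 6), w)), Add(-586, w)) = Mul(Add(-586, w), Add(247, Pow(w, 2), Mul(Rational(-1, 6), w))))
Add(Function('M')(Mul(46, 5)), Mul(-1, Function('W')(25))) = Add(Add(-144742, Pow(Mul(46, 5), 3), Mul(Rational(-3517, 6), Pow(Mul(46, 5), 2)), Mul(Rational(1034, 3), Mul(46, 5))), Mul(-1, Mul(22, 25))) = Add(Add(-144742, Pow(230, 3), Mul(Rational(-3517, 6), Pow(230, 2)), Mul(Rational(1034, 3), 230)), Mul(-1, 550)) = Add(Add(-144742, 12167000, Mul(Rational(-3517, 6), 52900), Rational(237820, 3)), -550) = Add(Add(-144742, 12167000, Rational(-93024650, 3), Rational(237820, 3)), -550) = Add(Rational(-56720056, 3), -550) = Rational(-56721706, 3)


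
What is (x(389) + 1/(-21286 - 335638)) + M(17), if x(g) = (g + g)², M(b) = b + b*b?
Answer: 216149605159/356924 ≈ 6.0559e+5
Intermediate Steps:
M(b) = b + b²
x(g) = 4*g² (x(g) = (2*g)² = 4*g²)
(x(389) + 1/(-21286 - 335638)) + M(17) = (4*389² + 1/(-21286 - 335638)) + 17*(1 + 17) = (4*151321 + 1/(-356924)) + 17*18 = (605284 - 1/356924) + 306 = 216040386415/356924 + 306 = 216149605159/356924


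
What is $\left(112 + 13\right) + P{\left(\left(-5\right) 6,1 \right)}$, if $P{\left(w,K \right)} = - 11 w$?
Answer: $455$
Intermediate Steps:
$\left(112 + 13\right) + P{\left(\left(-5\right) 6,1 \right)} = \left(112 + 13\right) - 11 \left(\left(-5\right) 6\right) = 125 - -330 = 125 + 330 = 455$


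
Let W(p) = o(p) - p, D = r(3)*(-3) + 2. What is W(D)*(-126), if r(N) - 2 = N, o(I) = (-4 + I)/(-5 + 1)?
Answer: -4347/2 ≈ -2173.5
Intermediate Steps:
o(I) = 1 - I/4 (o(I) = (-4 + I)/(-4) = (-4 + I)*(-¼) = 1 - I/4)
r(N) = 2 + N
D = -13 (D = (2 + 3)*(-3) + 2 = 5*(-3) + 2 = -15 + 2 = -13)
W(p) = 1 - 5*p/4 (W(p) = (1 - p/4) - p = 1 - 5*p/4)
W(D)*(-126) = (1 - 5/4*(-13))*(-126) = (1 + 65/4)*(-126) = (69/4)*(-126) = -4347/2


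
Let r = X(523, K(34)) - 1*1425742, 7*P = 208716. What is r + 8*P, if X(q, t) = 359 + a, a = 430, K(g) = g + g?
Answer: -8304943/7 ≈ -1.1864e+6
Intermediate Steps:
P = 208716/7 (P = (⅐)*208716 = 208716/7 ≈ 29817.)
K(g) = 2*g
X(q, t) = 789 (X(q, t) = 359 + 430 = 789)
r = -1424953 (r = 789 - 1*1425742 = 789 - 1425742 = -1424953)
r + 8*P = -1424953 + 8*(208716/7) = -1424953 + 1669728/7 = -8304943/7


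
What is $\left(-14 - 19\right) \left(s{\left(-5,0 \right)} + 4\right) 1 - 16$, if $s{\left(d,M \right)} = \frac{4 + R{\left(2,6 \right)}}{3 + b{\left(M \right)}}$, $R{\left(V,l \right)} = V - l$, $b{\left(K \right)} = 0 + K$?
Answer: $-148$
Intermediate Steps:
$b{\left(K \right)} = K$
$s{\left(d,M \right)} = 0$ ($s{\left(d,M \right)} = \frac{4 + \left(2 - 6\right)}{3 + M} = \frac{4 - 4}{3 + M} = \frac{0}{3 + M} = 0$)
$\left(-14 - 19\right) \left(s{\left(-5,0 \right)} + 4\right) 1 - 16 = \left(-14 - 19\right) \left(0 + 4\right) 1 - 16 = \left(-33\right) 4 \cdot 1 - 16 = \left(-132\right) 1 - 16 = -132 - 16 = -148$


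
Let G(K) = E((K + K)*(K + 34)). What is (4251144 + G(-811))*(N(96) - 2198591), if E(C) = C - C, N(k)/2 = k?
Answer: -9345710718456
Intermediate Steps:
N(k) = 2*k
E(C) = 0
G(K) = 0
(4251144 + G(-811))*(N(96) - 2198591) = (4251144 + 0)*(2*96 - 2198591) = 4251144*(192 - 2198591) = 4251144*(-2198399) = -9345710718456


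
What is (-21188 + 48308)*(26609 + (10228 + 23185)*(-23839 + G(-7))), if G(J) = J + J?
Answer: -21613926201600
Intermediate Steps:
G(J) = 2*J
(-21188 + 48308)*(26609 + (10228 + 23185)*(-23839 + G(-7))) = (-21188 + 48308)*(26609 + (10228 + 23185)*(-23839 + 2*(-7))) = 27120*(26609 + 33413*(-23839 - 14)) = 27120*(26609 + 33413*(-23853)) = 27120*(26609 - 797000289) = 27120*(-796973680) = -21613926201600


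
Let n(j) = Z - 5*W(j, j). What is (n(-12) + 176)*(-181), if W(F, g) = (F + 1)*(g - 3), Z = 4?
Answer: 116745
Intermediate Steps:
W(F, g) = (1 + F)*(-3 + g)
n(j) = 19 - 5*j² + 10*j (n(j) = 4 - 5*(-3 + j - 3*j + j*j) = 4 - 5*(-3 + j - 3*j + j²) = 4 - 5*(-3 + j² - 2*j) = 4 + (15 - 5*j² + 10*j) = 19 - 5*j² + 10*j)
(n(-12) + 176)*(-181) = ((19 - 5*(-12)² + 10*(-12)) + 176)*(-181) = ((19 - 5*144 - 120) + 176)*(-181) = ((19 - 720 - 120) + 176)*(-181) = (-821 + 176)*(-181) = -645*(-181) = 116745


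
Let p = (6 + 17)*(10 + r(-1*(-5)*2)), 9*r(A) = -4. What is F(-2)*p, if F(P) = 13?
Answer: 25714/9 ≈ 2857.1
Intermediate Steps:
r(A) = -4/9 (r(A) = (⅑)*(-4) = -4/9)
p = 1978/9 (p = (6 + 17)*(10 - 4/9) = 23*(86/9) = 1978/9 ≈ 219.78)
F(-2)*p = 13*(1978/9) = 25714/9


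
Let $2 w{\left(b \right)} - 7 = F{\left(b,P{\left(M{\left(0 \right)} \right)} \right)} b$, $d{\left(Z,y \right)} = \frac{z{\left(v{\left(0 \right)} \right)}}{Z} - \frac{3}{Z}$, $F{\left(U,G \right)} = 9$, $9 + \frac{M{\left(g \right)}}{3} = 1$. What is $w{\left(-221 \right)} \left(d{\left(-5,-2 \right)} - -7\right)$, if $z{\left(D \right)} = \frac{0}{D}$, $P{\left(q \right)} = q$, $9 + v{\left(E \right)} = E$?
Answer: $- \frac{37658}{5} \approx -7531.6$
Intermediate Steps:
$M{\left(g \right)} = -24$ ($M{\left(g \right)} = -27 + 3 \cdot 1 = -27 + 3 = -24$)
$v{\left(E \right)} = -9 + E$
$z{\left(D \right)} = 0$
$d{\left(Z,y \right)} = - \frac{3}{Z}$ ($d{\left(Z,y \right)} = \frac{0}{Z} - \frac{3}{Z} = 0 - \frac{3}{Z} = - \frac{3}{Z}$)
$w{\left(b \right)} = \frac{7}{2} + \frac{9 b}{2}$
$w{\left(-221 \right)} \left(d{\left(-5,-2 \right)} - -7\right) = \left(\frac{7}{2} + \frac{9}{2} \left(-221\right)\right) \left(- \frac{3}{-5} - -7\right) = \left(\frac{7}{2} - \frac{1989}{2}\right) \left(\left(-3\right) \left(- \frac{1}{5}\right) + 7\right) = - 991 \left(\frac{3}{5} + 7\right) = \left(-991\right) \frac{38}{5} = - \frac{37658}{5}$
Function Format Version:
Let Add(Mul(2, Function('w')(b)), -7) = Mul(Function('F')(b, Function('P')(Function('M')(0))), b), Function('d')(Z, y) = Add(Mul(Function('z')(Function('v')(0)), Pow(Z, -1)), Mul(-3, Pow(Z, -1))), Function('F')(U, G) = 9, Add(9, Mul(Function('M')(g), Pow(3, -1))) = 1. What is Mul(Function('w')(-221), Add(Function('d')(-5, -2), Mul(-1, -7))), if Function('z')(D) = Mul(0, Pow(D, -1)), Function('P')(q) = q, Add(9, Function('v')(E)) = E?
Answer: Rational(-37658, 5) ≈ -7531.6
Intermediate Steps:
Function('M')(g) = -24 (Function('M')(g) = Add(-27, Mul(3, 1)) = Add(-27, 3) = -24)
Function('v')(E) = Add(-9, E)
Function('z')(D) = 0
Function('d')(Z, y) = Mul(-3, Pow(Z, -1)) (Function('d')(Z, y) = Add(Mul(0, Pow(Z, -1)), Mul(-3, Pow(Z, -1))) = Add(0, Mul(-3, Pow(Z, -1))) = Mul(-3, Pow(Z, -1)))
Function('w')(b) = Add(Rational(7, 2), Mul(Rational(9, 2), b)) (Function('w')(b) = Add(Rational(7, 2), Mul(Rational(1, 2), Mul(9, b))) = Add(Rational(7, 2), Mul(Rational(9, 2), b)))
Mul(Function('w')(-221), Add(Function('d')(-5, -2), Mul(-1, -7))) = Mul(Add(Rational(7, 2), Mul(Rational(9, 2), -221)), Add(Mul(-3, Pow(-5, -1)), Mul(-1, -7))) = Mul(Add(Rational(7, 2), Rational(-1989, 2)), Add(Mul(-3, Rational(-1, 5)), 7)) = Mul(-991, Add(Rational(3, 5), 7)) = Mul(-991, Rational(38, 5)) = Rational(-37658, 5)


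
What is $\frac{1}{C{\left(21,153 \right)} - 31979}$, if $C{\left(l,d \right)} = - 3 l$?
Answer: $- \frac{1}{32042} \approx -3.1209 \cdot 10^{-5}$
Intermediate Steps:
$\frac{1}{C{\left(21,153 \right)} - 31979} = \frac{1}{\left(-3\right) 21 - 31979} = \frac{1}{-63 - 31979} = \frac{1}{-32042} = - \frac{1}{32042}$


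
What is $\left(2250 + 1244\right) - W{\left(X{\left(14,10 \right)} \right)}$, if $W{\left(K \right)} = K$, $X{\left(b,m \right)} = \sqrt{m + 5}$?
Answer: $3494 - \sqrt{15} \approx 3490.1$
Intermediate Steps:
$X{\left(b,m \right)} = \sqrt{5 + m}$
$\left(2250 + 1244\right) - W{\left(X{\left(14,10 \right)} \right)} = \left(2250 + 1244\right) - \sqrt{5 + 10} = 3494 - \sqrt{15}$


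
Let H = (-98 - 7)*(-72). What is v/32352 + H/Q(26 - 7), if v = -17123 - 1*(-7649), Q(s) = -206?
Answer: -20544397/555376 ≈ -36.992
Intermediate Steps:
v = -9474 (v = -17123 + 7649 = -9474)
H = 7560 (H = -105*(-72) = 7560)
v/32352 + H/Q(26 - 7) = -9474/32352 + 7560/(-206) = -9474*1/32352 + 7560*(-1/206) = -1579/5392 - 3780/103 = -20544397/555376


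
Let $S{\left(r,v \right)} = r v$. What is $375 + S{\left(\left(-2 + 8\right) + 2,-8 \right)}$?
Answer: $311$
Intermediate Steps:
$375 + S{\left(\left(-2 + 8\right) + 2,-8 \right)} = 375 + \left(\left(-2 + 8\right) + 2\right) \left(-8\right) = 375 + \left(6 + 2\right) \left(-8\right) = 375 + 8 \left(-8\right) = 375 - 64 = 311$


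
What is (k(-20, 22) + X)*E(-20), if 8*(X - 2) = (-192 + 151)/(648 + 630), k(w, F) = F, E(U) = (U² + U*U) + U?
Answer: 15946775/852 ≈ 18717.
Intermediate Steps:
E(U) = U + 2*U² (E(U) = (U² + U²) + U = 2*U² + U = U + 2*U²)
X = 20407/10224 (X = 2 + ((-192 + 151)/(648 + 630))/8 = 2 + (-41/1278)/8 = 2 + (-41*1/1278)/8 = 2 + (⅛)*(-41/1278) = 2 - 41/10224 = 20407/10224 ≈ 1.9960)
(k(-20, 22) + X)*E(-20) = (22 + 20407/10224)*(-20*(1 + 2*(-20))) = 245335*(-20*(1 - 40))/10224 = 245335*(-20*(-39))/10224 = (245335/10224)*780 = 15946775/852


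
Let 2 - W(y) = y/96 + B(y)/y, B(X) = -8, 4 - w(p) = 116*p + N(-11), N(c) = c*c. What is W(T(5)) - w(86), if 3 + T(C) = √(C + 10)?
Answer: 323169/32 + 127*√15/96 ≈ 10104.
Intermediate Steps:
N(c) = c²
w(p) = -117 - 116*p (w(p) = 4 - (116*p + (-11)²) = 4 - (116*p + 121) = 4 - (121 + 116*p) = 4 + (-121 - 116*p) = -117 - 116*p)
T(C) = -3 + √(10 + C) (T(C) = -3 + √(C + 10) = -3 + √(10 + C))
W(y) = 2 + 8/y - y/96 (W(y) = 2 - (y/96 - 8/y) = 2 - (-8/y + y/96) = 2 + (8/y - y/96) = 2 + 8/y - y/96)
W(T(5)) - w(86) = (2 + 8/(-3 + √(10 + 5)) - (-3 + √(10 + 5))/96) - (-117 - 116*86) = (2 + 8/(-3 + √15) - (-3 + √15)/96) - (-117 - 9976) = (2 + 8/(-3 + √15) + (1/32 - √15/96)) - 1*(-10093) = (65/32 + 8/(-3 + √15) - √15/96) + 10093 = 323041/32 + 8/(-3 + √15) - √15/96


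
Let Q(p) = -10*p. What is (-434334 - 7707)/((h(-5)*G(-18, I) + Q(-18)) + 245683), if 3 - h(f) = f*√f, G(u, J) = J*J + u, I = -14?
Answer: -36305858759/20238480703 + 131138830*I*√5/20238480703 ≈ -1.7939 + 0.014489*I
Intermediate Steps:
G(u, J) = u + J² (G(u, J) = J² + u = u + J²)
h(f) = 3 - f^(3/2) (h(f) = 3 - f*√f = 3 - f^(3/2))
(-434334 - 7707)/((h(-5)*G(-18, I) + Q(-18)) + 245683) = (-434334 - 7707)/(((3 - (-5)^(3/2))*(-18 + (-14)²) - 10*(-18)) + 245683) = -442041/(((3 - (-5)*I*√5)*(-18 + 196) + 180) + 245683) = -442041/(((3 + 5*I*√5)*178 + 180) + 245683) = -442041/(((534 + 890*I*√5) + 180) + 245683) = -442041/((714 + 890*I*√5) + 245683) = -442041/(246397 + 890*I*√5)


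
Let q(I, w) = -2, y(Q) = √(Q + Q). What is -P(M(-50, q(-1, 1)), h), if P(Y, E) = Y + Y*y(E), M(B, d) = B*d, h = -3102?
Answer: -100 - 200*I*√1551 ≈ -100.0 - 7876.5*I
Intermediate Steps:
y(Q) = √2*√Q (y(Q) = √(2*Q) = √2*√Q)
P(Y, E) = Y + Y*√2*√E (P(Y, E) = Y + Y*(√2*√E) = Y + Y*√2*√E)
-P(M(-50, q(-1, 1)), h) = -(-50*(-2))*(1 + √2*√(-3102)) = -100*(1 + √2*(I*√3102)) = -100*(1 + 2*I*√1551) = -(100 + 200*I*√1551) = -100 - 200*I*√1551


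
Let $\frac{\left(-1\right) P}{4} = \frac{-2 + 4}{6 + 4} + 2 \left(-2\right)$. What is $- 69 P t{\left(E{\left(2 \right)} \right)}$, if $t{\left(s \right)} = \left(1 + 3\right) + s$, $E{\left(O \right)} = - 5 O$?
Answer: $\frac{31464}{5} \approx 6292.8$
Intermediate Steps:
$P = \frac{76}{5}$ ($P = - 4 \left(\frac{-2 + 4}{6 + 4} + 2 \left(-2\right)\right) = - 4 \left(\frac{2}{10} - 4\right) = - 4 \left(2 \cdot \frac{1}{10} - 4\right) = - 4 \left(\frac{1}{5} - 4\right) = \left(-4\right) \left(- \frac{19}{5}\right) = \frac{76}{5} \approx 15.2$)
$t{\left(s \right)} = 4 + s$
$- 69 P t{\left(E{\left(2 \right)} \right)} = - 69 \cdot \frac{76}{5} \left(4 - 10\right) = - \frac{5244 \left(4 - 10\right)}{5} = - \frac{5244 \left(-6\right)}{5} = \left(-1\right) \left(- \frac{31464}{5}\right) = \frac{31464}{5}$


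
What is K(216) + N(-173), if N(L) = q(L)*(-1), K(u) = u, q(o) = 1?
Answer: 215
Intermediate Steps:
N(L) = -1 (N(L) = 1*(-1) = -1)
K(216) + N(-173) = 216 - 1 = 215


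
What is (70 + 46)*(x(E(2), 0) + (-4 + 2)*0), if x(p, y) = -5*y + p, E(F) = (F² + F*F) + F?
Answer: 1160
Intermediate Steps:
E(F) = F + 2*F² (E(F) = (F² + F²) + F = 2*F² + F = F + 2*F²)
x(p, y) = p - 5*y
(70 + 46)*(x(E(2), 0) + (-4 + 2)*0) = (70 + 46)*((2*(1 + 2*2) - 5*0) + (-4 + 2)*0) = 116*((2*(1 + 4) + 0) - 2*0) = 116*((2*5 + 0) + 0) = 116*((10 + 0) + 0) = 116*(10 + 0) = 116*10 = 1160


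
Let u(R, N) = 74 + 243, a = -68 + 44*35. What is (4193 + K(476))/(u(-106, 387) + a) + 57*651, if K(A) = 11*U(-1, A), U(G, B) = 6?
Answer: 66388682/1789 ≈ 37109.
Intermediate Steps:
a = 1472 (a = -68 + 1540 = 1472)
K(A) = 66 (K(A) = 11*6 = 66)
u(R, N) = 317
(4193 + K(476))/(u(-106, 387) + a) + 57*651 = (4193 + 66)/(317 + 1472) + 57*651 = 4259/1789 + 37107 = 66388682/1789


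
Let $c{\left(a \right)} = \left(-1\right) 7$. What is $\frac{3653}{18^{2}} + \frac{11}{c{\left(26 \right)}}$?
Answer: $\frac{22007}{2268} \approx 9.7033$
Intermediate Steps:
$c{\left(a \right)} = -7$
$\frac{3653}{18^{2}} + \frac{11}{c{\left(26 \right)}} = \frac{3653}{18^{2}} + \frac{11}{-7} = \frac{3653}{324} + 11 \left(- \frac{1}{7}\right) = 3653 \cdot \frac{1}{324} - \frac{11}{7} = \frac{3653}{324} - \frac{11}{7} = \frac{22007}{2268}$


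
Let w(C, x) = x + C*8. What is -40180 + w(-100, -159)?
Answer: -41139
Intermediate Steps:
w(C, x) = x + 8*C
-40180 + w(-100, -159) = -40180 + (-159 + 8*(-100)) = -40180 + (-159 - 800) = -40180 - 959 = -41139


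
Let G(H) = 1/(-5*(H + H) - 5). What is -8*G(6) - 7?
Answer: -447/65 ≈ -6.8769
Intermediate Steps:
G(H) = 1/(-5 - 10*H) (G(H) = 1/(-10*H - 5) = 1/(-5 - 10*H))
-8*G(6) - 7 = -(-8)/(5 + 10*6) - 7 = -(-8)/(5 + 60) - 7 = -(-8)/65 - 7 = -8*(-1/65) - 7 = 8/65 - 7 = -447/65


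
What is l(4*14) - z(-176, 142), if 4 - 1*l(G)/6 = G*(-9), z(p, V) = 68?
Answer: 2980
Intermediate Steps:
l(G) = 24 + 54*G (l(G) = 24 - 6*G*(-9) = 24 - (-54)*G = 24 + 54*G)
l(4*14) - z(-176, 142) = (24 + 54*(4*14)) - 1*68 = (24 + 54*56) - 68 = (24 + 3024) - 68 = 3048 - 68 = 2980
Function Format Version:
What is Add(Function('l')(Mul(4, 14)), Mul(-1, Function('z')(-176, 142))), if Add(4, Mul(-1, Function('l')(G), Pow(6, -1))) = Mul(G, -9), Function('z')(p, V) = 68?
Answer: 2980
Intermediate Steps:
Function('l')(G) = Add(24, Mul(54, G)) (Function('l')(G) = Add(24, Mul(-6, Mul(G, -9))) = Add(24, Mul(-6, Mul(-9, G))) = Add(24, Mul(54, G)))
Add(Function('l')(Mul(4, 14)), Mul(-1, Function('z')(-176, 142))) = Add(Add(24, Mul(54, Mul(4, 14))), Mul(-1, 68)) = Add(Add(24, Mul(54, 56)), -68) = Add(Add(24, 3024), -68) = Add(3048, -68) = 2980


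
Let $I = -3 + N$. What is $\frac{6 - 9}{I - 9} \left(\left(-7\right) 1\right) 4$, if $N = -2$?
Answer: $-6$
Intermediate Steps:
$I = -5$ ($I = -3 - 2 = -5$)
$\frac{6 - 9}{I - 9} \left(\left(-7\right) 1\right) 4 = \frac{6 - 9}{-5 - 9} \left(\left(-7\right) 1\right) 4 = - \frac{3}{-14} \left(-7\right) 4 = \left(-3\right) \left(- \frac{1}{14}\right) \left(-7\right) 4 = \frac{3}{14} \left(-7\right) 4 = \left(- \frac{3}{2}\right) 4 = -6$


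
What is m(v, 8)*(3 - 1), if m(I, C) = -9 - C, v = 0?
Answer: -34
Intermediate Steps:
m(v, 8)*(3 - 1) = (-9 - 1*8)*(3 - 1) = (-9 - 8)*2 = -17*2 = -34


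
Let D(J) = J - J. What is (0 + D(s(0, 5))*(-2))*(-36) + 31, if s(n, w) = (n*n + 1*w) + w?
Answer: 31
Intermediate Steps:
s(n, w) = n² + 2*w (s(n, w) = (n² + w) + w = (w + n²) + w = n² + 2*w)
D(J) = 0
(0 + D(s(0, 5))*(-2))*(-36) + 31 = (0 + 0*(-2))*(-36) + 31 = (0 + 0)*(-36) + 31 = 0*(-36) + 31 = 0 + 31 = 31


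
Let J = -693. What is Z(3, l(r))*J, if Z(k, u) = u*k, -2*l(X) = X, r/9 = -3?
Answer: -56133/2 ≈ -28067.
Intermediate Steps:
r = -27 (r = 9*(-3) = -27)
l(X) = -X/2
Z(k, u) = k*u
Z(3, l(r))*J = (3*(-1/2*(-27)))*(-693) = (3*(27/2))*(-693) = (81/2)*(-693) = -56133/2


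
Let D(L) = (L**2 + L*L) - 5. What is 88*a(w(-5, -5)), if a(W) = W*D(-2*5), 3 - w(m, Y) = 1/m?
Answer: 54912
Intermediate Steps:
w(m, Y) = 3 - 1/m
D(L) = -5 + 2*L**2 (D(L) = (L**2 + L**2) - 5 = 2*L**2 - 5 = -5 + 2*L**2)
a(W) = 195*W (a(W) = W*(-5 + 2*(-2*5)**2) = W*(-5 + 2*(-10)**2) = W*(-5 + 2*100) = W*(-5 + 200) = W*195 = 195*W)
88*a(w(-5, -5)) = 88*(195*(3 - 1/(-5))) = 88*(195*(3 - 1*(-1/5))) = 88*(195*(3 + 1/5)) = 88*(195*(16/5)) = 88*624 = 54912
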